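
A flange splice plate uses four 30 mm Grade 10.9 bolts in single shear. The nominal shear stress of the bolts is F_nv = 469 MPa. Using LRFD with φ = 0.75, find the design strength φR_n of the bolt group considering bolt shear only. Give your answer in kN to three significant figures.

995 kN

A_b = π × 30² / 4 = 706.9 mm².
R_n = F_nv · A_b · n · n_s = 469 × 706.9 × 4 × 1 / 1000 = 1326 kN.
Design strength φR_n = 0.75 × 1326 = 995 kN.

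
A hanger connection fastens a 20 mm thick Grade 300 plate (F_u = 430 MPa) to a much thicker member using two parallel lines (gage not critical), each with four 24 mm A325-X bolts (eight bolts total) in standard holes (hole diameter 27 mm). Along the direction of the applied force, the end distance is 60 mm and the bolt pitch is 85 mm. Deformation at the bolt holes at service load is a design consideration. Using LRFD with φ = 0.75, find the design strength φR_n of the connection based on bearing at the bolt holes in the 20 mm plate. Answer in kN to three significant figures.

2950 kN

Per bolt r_n = 1.2 l_c t F_u ≤ 2.4 d t F_u; upper limit = 2.4 × 24 × 20 × 430 / 1000 = 495.4 kN.
Edge bolt: l_c = 60 − 27/2 = 46.5 mm → 1.2 × 46.5 × 20 × 430 / 1000 = 479.9 → r_n = 479.9 kN.
Interior bolts: l_c = 85 − 27 = 58 mm → 1.2 × 58 × 20 × 430 / 1000 = 598.6 → r_n = 495.4 kN.
R_n = 2 × 479.9 + 6 × 495.4 = 3932 kN.
Design strength φR_n = 0.75 × 3932 = 2950 kN.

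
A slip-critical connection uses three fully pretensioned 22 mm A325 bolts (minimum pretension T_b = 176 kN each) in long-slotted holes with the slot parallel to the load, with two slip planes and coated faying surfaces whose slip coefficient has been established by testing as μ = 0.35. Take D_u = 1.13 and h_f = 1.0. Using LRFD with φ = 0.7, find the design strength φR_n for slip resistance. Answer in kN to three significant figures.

R_n = μ · D_u · h_f · T_b · n_s · n_b = 0.35 × 1.13 × 1.0 × 176 × 2 × 3 = 417.6 kN.
Design strength φR_n = 0.7 × 417.6 = 292 kN.

292 kN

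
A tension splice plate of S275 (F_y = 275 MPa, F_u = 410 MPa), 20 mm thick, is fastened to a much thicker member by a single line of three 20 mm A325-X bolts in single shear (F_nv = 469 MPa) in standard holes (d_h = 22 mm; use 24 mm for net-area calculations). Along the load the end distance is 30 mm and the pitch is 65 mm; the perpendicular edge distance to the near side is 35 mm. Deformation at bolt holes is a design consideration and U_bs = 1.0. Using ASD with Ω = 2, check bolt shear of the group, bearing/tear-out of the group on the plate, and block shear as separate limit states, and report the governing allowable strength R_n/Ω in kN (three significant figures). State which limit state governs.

Bolt shear: A_b = π·20²/4 = 314.2 mm²; R_n = 469 × 314.2 × 3 × 1 / 1000 = 442 kN → 442 / 2 = 221 kN.
Bearing: edge l_c = 19, r_n = 187 kN; interior l_c = 43, r_n = 393.6 kN; R_n = 187 + 2·393.6 = 974.2 kN → 487 kN.
Block shear: A_gv = 3200, A_nv = 2000, A_nt = 460 mm²; R_n = min(0.6F_uA_nv, 0.6F_yA_gv) + U_bs·F_u·A_nt = 680.6 kN → 340 kN.
Bolt shear governs: 221 kN.

221 kN (bolt shear governs)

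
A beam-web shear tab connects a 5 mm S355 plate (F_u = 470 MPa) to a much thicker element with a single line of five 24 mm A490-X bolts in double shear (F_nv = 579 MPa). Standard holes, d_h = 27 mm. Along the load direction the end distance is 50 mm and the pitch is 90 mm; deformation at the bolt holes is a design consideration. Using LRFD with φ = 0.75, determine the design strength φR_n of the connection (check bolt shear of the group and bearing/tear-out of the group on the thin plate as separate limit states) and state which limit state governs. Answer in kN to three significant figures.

483 kN (bearing governs)

Bolt shear: A_b = π·24²/4 = 452.4 mm²; R_n = 579 × 452.4 × 5 × 2 / 1000 = 2619 kN → 0.75 × 2619 = 1960 kN.
Bearing (1.2 l_c t F_u ≤ 2.4 d t F_u): upper limit = 2.4·24·5·470 / 1000 = 135.4 kN.
  Edge l_c = 50 − 27/2 = 36.5 → r_n = 102.9 kN; interior l_c = 90 − 27 = 63 → r_n = 135.4 kN.
  R_n,bearing = 1·102.9 + 4·135.4 = 644.4 kN → 0.75 × 644.4 = 483 kN.
Bearing governs: 483 kN.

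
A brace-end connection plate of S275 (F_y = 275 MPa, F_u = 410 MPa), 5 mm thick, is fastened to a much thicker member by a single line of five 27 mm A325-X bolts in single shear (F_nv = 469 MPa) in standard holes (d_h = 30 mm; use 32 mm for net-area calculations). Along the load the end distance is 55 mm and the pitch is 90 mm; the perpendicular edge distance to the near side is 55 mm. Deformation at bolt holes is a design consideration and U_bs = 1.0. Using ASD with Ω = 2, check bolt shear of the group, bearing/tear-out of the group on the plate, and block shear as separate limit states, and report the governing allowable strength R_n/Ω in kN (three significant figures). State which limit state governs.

207 kN (block shear governs)

Bolt shear: A_b = π·27²/4 = 572.6 mm²; R_n = 469 × 572.6 × 5 × 1 / 1000 = 1343 kN → 1343 / 2 = 671 kN.
Bearing: edge l_c = 40, r_n = 98.4 kN; interior l_c = 60, r_n = 132.8 kN; R_n = 98.4 + 4·132.8 = 629.8 kN → 315 kN.
Block shear: A_gv = 2075, A_nv = 1355, A_nt = 195 mm²; R_n = min(0.6F_uA_nv, 0.6F_yA_gv) + U_bs·F_u·A_nt = 413.3 kN → 207 kN.
Block shear governs: 207 kN.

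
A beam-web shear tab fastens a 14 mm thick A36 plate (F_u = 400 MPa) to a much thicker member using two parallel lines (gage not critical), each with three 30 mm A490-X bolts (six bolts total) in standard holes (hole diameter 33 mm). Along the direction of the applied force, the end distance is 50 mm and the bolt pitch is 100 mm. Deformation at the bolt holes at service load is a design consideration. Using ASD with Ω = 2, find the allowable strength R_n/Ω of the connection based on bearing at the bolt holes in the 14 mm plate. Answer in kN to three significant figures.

Per bolt r_n = 1.2 l_c t F_u ≤ 2.4 d t F_u; upper limit = 2.4 × 30 × 14 × 400 / 1000 = 403.2 kN.
Edge bolt: l_c = 50 − 33/2 = 33.5 mm → 1.2 × 33.5 × 14 × 400 / 1000 = 225.1 → r_n = 225.1 kN.
Interior bolts: l_c = 100 − 33 = 67 mm → 1.2 × 67 × 14 × 400 / 1000 = 450.2 → r_n = 403.2 kN.
R_n = 2 × 225.1 + 4 × 403.2 = 2063 kN.
Allowable strength R_n/Ω = 2063 / 2 = 1030 kN.

1030 kN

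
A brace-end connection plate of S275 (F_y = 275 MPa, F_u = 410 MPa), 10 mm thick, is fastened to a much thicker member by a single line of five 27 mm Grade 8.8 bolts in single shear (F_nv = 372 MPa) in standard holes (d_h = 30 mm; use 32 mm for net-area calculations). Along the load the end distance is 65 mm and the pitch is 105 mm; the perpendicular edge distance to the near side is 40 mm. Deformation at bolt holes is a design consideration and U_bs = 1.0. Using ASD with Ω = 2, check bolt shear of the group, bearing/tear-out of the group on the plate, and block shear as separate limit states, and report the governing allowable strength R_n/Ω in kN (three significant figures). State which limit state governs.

449 kN (block shear governs)

Bolt shear: A_b = π·27²/4 = 572.6 mm²; R_n = 372 × 572.6 × 5 × 1 / 1000 = 1065 kN → 1065 / 2 = 532 kN.
Bearing: edge l_c = 50, r_n = 246 kN; interior l_c = 75, r_n = 265.7 kN; R_n = 246 + 4·265.7 = 1309 kN → 654 kN.
Block shear: A_gv = 4850, A_nv = 3410, A_nt = 240 mm²; R_n = min(0.6F_uA_nv, 0.6F_yA_gv) + U_bs·F_u·A_nt = 898.6 kN → 449 kN.
Block shear governs: 449 kN.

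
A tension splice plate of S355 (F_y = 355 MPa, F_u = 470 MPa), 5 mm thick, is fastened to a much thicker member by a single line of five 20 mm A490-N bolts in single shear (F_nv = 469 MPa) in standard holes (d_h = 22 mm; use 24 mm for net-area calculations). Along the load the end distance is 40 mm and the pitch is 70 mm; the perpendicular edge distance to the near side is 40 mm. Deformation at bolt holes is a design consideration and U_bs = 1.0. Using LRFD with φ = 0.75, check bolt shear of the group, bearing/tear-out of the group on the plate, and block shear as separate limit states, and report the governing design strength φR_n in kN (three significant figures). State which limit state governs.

274 kN (block shear governs)

Bolt shear: A_b = π·20²/4 = 314.2 mm²; R_n = 469 × 314.2 × 5 × 1 / 1000 = 736.7 kN → 0.75 × 736.7 = 553 kN.
Bearing: edge l_c = 29, r_n = 81.78 kN; interior l_c = 48, r_n = 112.8 kN; R_n = 81.78 + 4·112.8 = 533 kN → 400 kN.
Block shear: A_gv = 1600, A_nv = 1060, A_nt = 140 mm²; R_n = min(0.6F_uA_nv, 0.6F_yA_gv) + U_bs·F_u·A_nt = 364.7 kN → 274 kN.
Block shear governs: 274 kN.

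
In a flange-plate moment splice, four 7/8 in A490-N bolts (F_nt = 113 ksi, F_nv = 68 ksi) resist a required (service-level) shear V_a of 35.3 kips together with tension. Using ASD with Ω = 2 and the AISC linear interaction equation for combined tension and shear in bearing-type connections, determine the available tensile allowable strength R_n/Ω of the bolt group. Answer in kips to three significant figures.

A_b = π·0.875²/4 = 0.6013 in²; f_rv = 35.3 / (4 × 0.6013) = 14.68 ksi.
F'_nt = 1.3 F_nt − (Ω F_nt / F_nv) f_rv = 1.3·113 − (2·113/68)·14.68 = 98.12 ksi, capped at F_nt → F'_nt = 98.12 ksi.
R_n = F'_nt · A_b · n = 98.12 × 0.6013 × 4 = 236 kips.
Allowable strength R_n/Ω = 236 / 2 = 118 kips.

118 kips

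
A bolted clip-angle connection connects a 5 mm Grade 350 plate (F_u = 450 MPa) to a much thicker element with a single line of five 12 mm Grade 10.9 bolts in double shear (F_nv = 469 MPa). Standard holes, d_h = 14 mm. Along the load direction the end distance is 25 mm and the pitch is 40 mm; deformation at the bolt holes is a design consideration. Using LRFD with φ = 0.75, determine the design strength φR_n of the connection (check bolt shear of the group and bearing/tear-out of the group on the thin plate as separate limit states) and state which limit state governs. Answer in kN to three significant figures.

231 kN (bearing governs)

Bolt shear: A_b = π·12²/4 = 113.1 mm²; R_n = 469 × 113.1 × 5 × 2 / 1000 = 530.4 kN → 0.75 × 530.4 = 398 kN.
Bearing (1.2 l_c t F_u ≤ 2.4 d t F_u): upper limit = 2.4·12·5·450 / 1000 = 64.8 kN.
  Edge l_c = 25 − 14/2 = 18 → r_n = 48.6 kN; interior l_c = 40 − 14 = 26 → r_n = 64.8 kN.
  R_n,bearing = 1·48.6 + 4·64.8 = 307.8 kN → 0.75 × 307.8 = 231 kN.
Bearing governs: 231 kN.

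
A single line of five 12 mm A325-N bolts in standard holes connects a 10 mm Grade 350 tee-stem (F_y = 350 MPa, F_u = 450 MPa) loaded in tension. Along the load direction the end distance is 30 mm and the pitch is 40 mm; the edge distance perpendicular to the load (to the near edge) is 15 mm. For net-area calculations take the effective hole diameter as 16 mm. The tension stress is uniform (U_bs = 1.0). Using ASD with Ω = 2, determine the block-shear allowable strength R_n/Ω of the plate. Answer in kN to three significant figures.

Shear plane L_v = 30 + 4·40 = 190 mm; A_gv = 190 × 10 = 1900 mm².
A_nv = (190 − 4.5·16) × 10 = 1180 mm².
A_nt = (15 − 0.5·16) × 10 = 70 mm².
0.6 F_u A_nv = 318.6 kN; 0.6 F_y A_gv = 399 kN → shear rupture governs the shear term.
R_n = 318.6 + 1.0 × 450 × 70 / 1000 = 350.1 kN.
Allowable strength R_n/Ω = 350.1 / 2 = 175 kN.

175 kN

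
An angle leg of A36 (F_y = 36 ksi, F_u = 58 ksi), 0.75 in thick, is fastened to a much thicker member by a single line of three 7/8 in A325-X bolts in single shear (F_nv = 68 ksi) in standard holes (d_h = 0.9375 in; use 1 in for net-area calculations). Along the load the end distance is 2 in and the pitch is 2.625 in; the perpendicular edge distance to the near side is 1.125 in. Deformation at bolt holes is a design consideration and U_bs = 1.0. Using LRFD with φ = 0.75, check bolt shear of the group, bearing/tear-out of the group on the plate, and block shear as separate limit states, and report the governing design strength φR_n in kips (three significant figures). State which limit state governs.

92 kips (bolt shear governs)

Bolt shear: A_b = π·0.875²/4 = 0.6013 in²; R_n = 68 × 0.6013 × 3 × 1 = 122.7 kips → 0.75 × 122.7 = 92 kips.
Bearing: edge l_c = 1.531, r_n = 79.93 kips; interior l_c = 1.688, r_n = 88.09 kips; R_n = 79.93 + 2·88.09 = 256.1 kips → 192 kips.
Block shear: A_gv = 5.438, A_nv = 3.562, A_nt = 0.4688 in²; R_n = min(0.6F_uA_nv, 0.6F_yA_gv) + U_bs·F_u·A_nt = 144.6 kips → 108 kips.
Bolt shear governs: 92 kips.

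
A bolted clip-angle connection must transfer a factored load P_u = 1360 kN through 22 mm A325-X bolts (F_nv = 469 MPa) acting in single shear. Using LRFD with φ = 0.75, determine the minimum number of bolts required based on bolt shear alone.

A_b = π·22²/4 = 380.1 mm².
Per-bolt design strength φR_n = 0.75 × 469 × 380.1 × 1 / 1000 = 133.7 kN.
n ≥ 1360 / 133.7 = 10.17 → use 11 bolts.

11 bolts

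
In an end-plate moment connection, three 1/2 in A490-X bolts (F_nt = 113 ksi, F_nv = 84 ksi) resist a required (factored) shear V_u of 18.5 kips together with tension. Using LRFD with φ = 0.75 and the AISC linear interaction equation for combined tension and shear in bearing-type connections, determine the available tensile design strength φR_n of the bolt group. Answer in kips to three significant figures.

40 kips

A_b = π·0.5²/4 = 0.1963 in²; f_rv = 18.5 / (3 × 0.1963) = 31.41 ksi.
F'_nt = 1.3 F_nt − (F_nt / φF_nv) f_rv = 1.3·113 − (113/(0.75·84))·31.41 = 90.57 ksi, capped at F_nt → F'_nt = 90.57 ksi.
R_n = F'_nt · A_b · n = 90.57 × 0.1963 × 3 = 53.35 kips.
Design strength φR_n = 0.75 × 53.35 = 40 kips.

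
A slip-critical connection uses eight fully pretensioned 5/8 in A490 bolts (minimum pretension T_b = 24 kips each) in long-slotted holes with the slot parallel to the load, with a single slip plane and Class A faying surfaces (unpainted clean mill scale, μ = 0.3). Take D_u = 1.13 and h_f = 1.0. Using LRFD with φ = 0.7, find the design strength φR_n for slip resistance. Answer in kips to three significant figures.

R_n = μ · D_u · h_f · T_b · n_s · n_b = 0.3 × 1.13 × 1.0 × 24 × 1 × 8 = 65.09 kips.
Design strength φR_n = 0.7 × 65.09 = 45.6 kips.

45.6 kips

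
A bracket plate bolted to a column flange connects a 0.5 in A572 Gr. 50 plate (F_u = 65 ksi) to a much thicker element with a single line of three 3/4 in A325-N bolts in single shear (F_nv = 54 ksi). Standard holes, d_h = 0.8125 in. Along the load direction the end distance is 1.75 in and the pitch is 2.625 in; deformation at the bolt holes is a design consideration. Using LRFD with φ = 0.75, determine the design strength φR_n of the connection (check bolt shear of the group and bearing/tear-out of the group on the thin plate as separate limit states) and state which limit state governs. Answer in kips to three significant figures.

Bolt shear: A_b = π·0.75²/4 = 0.4418 in²; R_n = 54 × 0.4418 × 3 × 1 = 71.57 kips → 0.75 × 71.57 = 53.7 kips.
Bearing (1.2 l_c t F_u ≤ 2.4 d t F_u): upper limit = 2.4·0.75·0.5·65 = 58.5 kips.
  Edge l_c = 1.75 − 0.8125/2 = 1.344 → r_n = 52.41 kips; interior l_c = 2.625 − 0.8125 = 1.812 → r_n = 58.5 kips.
  R_n,bearing = 1·52.41 + 2·58.5 = 169.4 kips → 0.75 × 169.4 = 127 kips.
Bolt shear governs: 53.7 kips.

53.7 kips (bolt shear governs)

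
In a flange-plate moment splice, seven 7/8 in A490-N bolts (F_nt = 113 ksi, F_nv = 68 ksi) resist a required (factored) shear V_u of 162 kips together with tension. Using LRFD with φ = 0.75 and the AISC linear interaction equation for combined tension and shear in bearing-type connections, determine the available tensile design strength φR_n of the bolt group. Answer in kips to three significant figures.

A_b = π·0.875²/4 = 0.6013 in²; f_rv = 162 / (7 × 0.6013) = 38.49 ksi.
F'_nt = 1.3 F_nt − (F_nt / φF_nv) f_rv = 1.3·113 − (113/(0.75·68))·38.49 = 61.63 ksi, capped at F_nt → F'_nt = 61.63 ksi.
R_n = F'_nt · A_b · n = 61.63 × 0.6013 × 7 = 259.4 kips.
Design strength φR_n = 0.75 × 259.4 = 195 kips.

195 kips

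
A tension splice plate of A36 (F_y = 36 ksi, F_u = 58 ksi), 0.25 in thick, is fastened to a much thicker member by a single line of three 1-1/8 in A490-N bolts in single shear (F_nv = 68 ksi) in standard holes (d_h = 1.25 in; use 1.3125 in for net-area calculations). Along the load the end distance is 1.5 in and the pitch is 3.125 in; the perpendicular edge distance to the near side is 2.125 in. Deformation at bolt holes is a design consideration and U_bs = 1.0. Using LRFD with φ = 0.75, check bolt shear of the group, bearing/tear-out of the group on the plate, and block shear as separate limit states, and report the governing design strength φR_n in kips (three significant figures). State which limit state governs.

45.1 kips (block shear governs)

Bolt shear: A_b = π·1.125²/4 = 0.994 in²; R_n = 68 × 0.994 × 3 × 1 = 202.8 kips → 0.75 × 202.8 = 152 kips.
Bearing: edge l_c = 0.875, r_n = 15.23 kips; interior l_c = 1.875, r_n = 32.62 kips; R_n = 15.23 + 2·32.62 = 80.47 kips → 60.4 kips.
Block shear: A_gv = 1.938, A_nv = 1.117, A_nt = 0.3672 in²; R_n = min(0.6F_uA_nv, 0.6F_yA_gv) + U_bs·F_u·A_nt = 60.17 kips → 45.1 kips.
Block shear governs: 45.1 kips.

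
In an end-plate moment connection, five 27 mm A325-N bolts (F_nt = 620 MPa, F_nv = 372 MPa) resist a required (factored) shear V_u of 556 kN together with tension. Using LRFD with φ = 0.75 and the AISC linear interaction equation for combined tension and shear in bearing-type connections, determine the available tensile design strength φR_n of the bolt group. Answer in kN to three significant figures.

804 kN

A_b = π·27²/4 = 572.6 mm²; f_rv = 556 × 1000 / (5 × 572.6) = 194.2 MPa.
F'_nt = 1.3 F_nt − (F_nt / φF_nv) f_rv = 1.3·620 − (620/(0.75·372))·194.2 = 374.4 MPa, capped at F_nt → F'_nt = 374.4 MPa.
R_n = F'_nt · A_b · n = 374.4 × 572.6 × 5 / 1000 = 1072 kN.
Design strength φR_n = 0.75 × 1072 = 804 kN.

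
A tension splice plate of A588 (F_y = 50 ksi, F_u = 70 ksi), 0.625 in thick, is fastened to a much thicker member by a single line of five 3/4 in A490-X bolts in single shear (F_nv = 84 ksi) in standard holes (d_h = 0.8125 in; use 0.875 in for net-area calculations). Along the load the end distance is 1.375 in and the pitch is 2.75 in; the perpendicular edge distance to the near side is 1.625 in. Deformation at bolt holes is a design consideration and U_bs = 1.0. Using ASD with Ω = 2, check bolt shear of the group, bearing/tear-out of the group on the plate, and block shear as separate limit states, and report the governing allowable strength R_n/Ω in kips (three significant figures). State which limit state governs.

Bolt shear: A_b = π·0.75²/4 = 0.4418 in²; R_n = 84 × 0.4418 × 5 × 1 = 185.6 kips → 185.6 / 2 = 92.8 kips.
Bearing: edge l_c = 0.9688, r_n = 50.86 kips; interior l_c = 1.938, r_n = 78.75 kips; R_n = 50.86 + 4·78.75 = 365.9 kips → 183 kips.
Block shear: A_gv = 7.734, A_nv = 5.273, A_nt = 0.7422 in²; R_n = min(0.6F_uA_nv, 0.6F_yA_gv) + U_bs·F_u·A_nt = 273.4 kips → 137 kips.
Bolt shear governs: 92.8 kips.

92.8 kips (bolt shear governs)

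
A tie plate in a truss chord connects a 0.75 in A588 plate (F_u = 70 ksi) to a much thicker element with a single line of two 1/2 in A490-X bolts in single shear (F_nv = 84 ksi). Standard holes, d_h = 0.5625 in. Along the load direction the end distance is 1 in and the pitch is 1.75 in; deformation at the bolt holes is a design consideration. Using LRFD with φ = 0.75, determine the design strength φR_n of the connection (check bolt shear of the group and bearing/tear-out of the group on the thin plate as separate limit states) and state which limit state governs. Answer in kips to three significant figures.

Bolt shear: A_b = π·0.5²/4 = 0.1963 in²; R_n = 84 × 0.1963 × 2 × 1 = 32.99 kips → 0.75 × 32.99 = 24.7 kips.
Bearing (1.2 l_c t F_u ≤ 2.4 d t F_u): upper limit = 2.4·0.5·0.75·70 = 63 kips.
  Edge l_c = 1 − 0.5625/2 = 0.7188 → r_n = 45.28 kips; interior l_c = 1.75 − 0.5625 = 1.188 → r_n = 63 kips.
  R_n,bearing = 1·45.28 + 1·63 = 108.3 kips → 0.75 × 108.3 = 81.2 kips.
Bolt shear governs: 24.7 kips.

24.7 kips (bolt shear governs)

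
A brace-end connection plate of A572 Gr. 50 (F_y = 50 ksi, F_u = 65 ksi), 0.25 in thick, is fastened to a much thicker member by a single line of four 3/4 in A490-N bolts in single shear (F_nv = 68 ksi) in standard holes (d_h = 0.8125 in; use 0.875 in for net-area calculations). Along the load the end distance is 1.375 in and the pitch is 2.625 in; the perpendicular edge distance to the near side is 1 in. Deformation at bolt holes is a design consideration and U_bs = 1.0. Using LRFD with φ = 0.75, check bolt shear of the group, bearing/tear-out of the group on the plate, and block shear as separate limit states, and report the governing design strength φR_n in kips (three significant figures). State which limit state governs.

52.1 kips (block shear governs)

Bolt shear: A_b = π·0.75²/4 = 0.4418 in²; R_n = 68 × 0.4418 × 4 × 1 = 120.2 kips → 0.75 × 120.2 = 90.1 kips.
Bearing: edge l_c = 0.9688, r_n = 18.89 kips; interior l_c = 1.812, r_n = 29.25 kips; R_n = 18.89 + 3·29.25 = 106.6 kips → 80 kips.
Block shear: A_gv = 2.312, A_nv = 1.547, A_nt = 0.1406 in²; R_n = min(0.6F_uA_nv, 0.6F_yA_gv) + U_bs·F_u·A_nt = 69.47 kips → 52.1 kips.
Block shear governs: 52.1 kips.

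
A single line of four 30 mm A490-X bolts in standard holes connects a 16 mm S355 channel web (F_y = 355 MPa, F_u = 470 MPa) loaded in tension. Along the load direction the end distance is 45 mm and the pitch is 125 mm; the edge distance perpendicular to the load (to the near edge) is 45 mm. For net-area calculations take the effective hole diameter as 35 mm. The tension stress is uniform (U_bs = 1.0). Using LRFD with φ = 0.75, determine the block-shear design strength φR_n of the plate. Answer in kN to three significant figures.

Shear plane L_v = 45 + 3·125 = 420 mm; A_gv = 420 × 16 = 6720 mm².
A_nv = (420 − 3.5·35) × 16 = 4760 mm².
A_nt = (45 − 0.5·35) × 16 = 440 mm².
0.6 F_u A_nv = 1342 kN; 0.6 F_y A_gv = 1431 kN → shear rupture governs the shear term.
R_n = 1342 + 1.0 × 470 × 440 / 1000 = 1549 kN.
Design strength φR_n = 0.75 × 1549 = 1160 kN.

1160 kN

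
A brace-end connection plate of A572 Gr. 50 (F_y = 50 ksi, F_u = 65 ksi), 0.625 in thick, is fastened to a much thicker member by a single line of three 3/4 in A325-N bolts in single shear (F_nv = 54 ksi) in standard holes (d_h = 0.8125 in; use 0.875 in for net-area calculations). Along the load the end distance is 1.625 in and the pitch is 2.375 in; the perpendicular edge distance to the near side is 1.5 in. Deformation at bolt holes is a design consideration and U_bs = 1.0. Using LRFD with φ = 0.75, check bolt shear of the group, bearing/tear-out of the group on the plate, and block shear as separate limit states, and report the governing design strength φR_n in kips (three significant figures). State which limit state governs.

Bolt shear: A_b = π·0.75²/4 = 0.4418 in²; R_n = 54 × 0.4418 × 3 × 1 = 71.57 kips → 0.75 × 71.57 = 53.7 kips.
Bearing: edge l_c = 1.219, r_n = 59.41 kips; interior l_c = 1.562, r_n = 73.12 kips; R_n = 59.41 + 2·73.12 = 205.7 kips → 154 kips.
Block shear: A_gv = 3.984, A_nv = 2.617, A_nt = 0.6641 in²; R_n = min(0.6F_uA_nv, 0.6F_yA_gv) + U_bs·F_u·A_nt = 145.2 kips → 109 kips.
Bolt shear governs: 53.7 kips.

53.7 kips (bolt shear governs)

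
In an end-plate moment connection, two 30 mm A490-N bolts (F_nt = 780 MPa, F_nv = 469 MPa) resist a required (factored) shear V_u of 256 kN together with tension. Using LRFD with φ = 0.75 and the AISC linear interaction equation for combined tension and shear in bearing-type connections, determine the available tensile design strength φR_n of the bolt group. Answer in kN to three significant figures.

A_b = π·30²/4 = 706.9 mm²; f_rv = 256 × 1000 / (2 × 706.9) = 181.1 MPa.
F'_nt = 1.3 F_nt − (F_nt / φF_nv) f_rv = 1.3·780 − (780/(0.75·469))·181.1 = 612.5 MPa, capped at F_nt → F'_nt = 612.5 MPa.
R_n = F'_nt · A_b · n = 612.5 × 706.9 × 2 / 1000 = 865.8 kN.
Design strength φR_n = 0.75 × 865.8 = 649 kN.

649 kN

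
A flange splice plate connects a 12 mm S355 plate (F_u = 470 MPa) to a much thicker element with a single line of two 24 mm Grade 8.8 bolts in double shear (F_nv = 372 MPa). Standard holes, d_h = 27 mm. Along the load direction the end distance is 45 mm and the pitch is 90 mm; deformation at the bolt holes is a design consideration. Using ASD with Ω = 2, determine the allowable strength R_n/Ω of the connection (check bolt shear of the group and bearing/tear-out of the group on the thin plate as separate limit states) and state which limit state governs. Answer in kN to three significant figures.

269 kN (bearing governs)

Bolt shear: A_b = π·24²/4 = 452.4 mm²; R_n = 372 × 452.4 × 2 × 2 / 1000 = 673.2 kN → 673.2 / 2 = 337 kN.
Bearing (1.2 l_c t F_u ≤ 2.4 d t F_u): upper limit = 2.4·24·12·470 / 1000 = 324.9 kN.
  Edge l_c = 45 − 27/2 = 31.5 → r_n = 213.2 kN; interior l_c = 90 − 27 = 63 → r_n = 324.9 kN.
  R_n,bearing = 1·213.2 + 1·324.9 = 538.1 kN → 538.1 / 2 = 269 kN.
Bearing governs: 269 kN.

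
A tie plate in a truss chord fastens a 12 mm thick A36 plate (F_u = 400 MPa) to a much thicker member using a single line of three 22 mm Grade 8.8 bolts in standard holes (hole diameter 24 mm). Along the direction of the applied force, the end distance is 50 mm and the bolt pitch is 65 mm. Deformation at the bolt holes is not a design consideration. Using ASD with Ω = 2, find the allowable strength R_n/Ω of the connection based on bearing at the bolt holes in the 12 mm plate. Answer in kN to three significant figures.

Per bolt r_n = 1.5 l_c t F_u ≤ 3.0 d t F_u; upper limit = 3.0 × 22 × 12 × 400 / 1000 = 316.8 kN.
Edge bolt: l_c = 50 − 24/2 = 38 mm → 1.5 × 38 × 12 × 400 / 1000 = 273.6 → r_n = 273.6 kN.
Interior bolts: l_c = 65 − 24 = 41 mm → 1.5 × 41 × 12 × 400 / 1000 = 295.2 → r_n = 295.2 kN.
R_n = 1 × 273.6 + 2 × 295.2 = 864 kN.
Allowable strength R_n/Ω = 864 / 2 = 432 kN.

432 kN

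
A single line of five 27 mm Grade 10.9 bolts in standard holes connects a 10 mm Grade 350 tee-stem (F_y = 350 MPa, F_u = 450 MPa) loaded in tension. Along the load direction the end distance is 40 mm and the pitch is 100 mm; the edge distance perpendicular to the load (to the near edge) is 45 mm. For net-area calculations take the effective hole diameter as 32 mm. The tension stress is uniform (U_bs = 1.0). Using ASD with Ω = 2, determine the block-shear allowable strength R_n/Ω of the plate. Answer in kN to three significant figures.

Shear plane L_v = 40 + 4·100 = 440 mm; A_gv = 440 × 10 = 4400 mm².
A_nv = (440 − 4.5·32) × 10 = 2960 mm².
A_nt = (45 − 0.5·32) × 10 = 290 mm².
0.6 F_u A_nv = 799.2 kN; 0.6 F_y A_gv = 924 kN → shear rupture governs the shear term.
R_n = 799.2 + 1.0 × 450 × 290 / 1000 = 929.7 kN.
Allowable strength R_n/Ω = 929.7 / 2 = 465 kN.

465 kN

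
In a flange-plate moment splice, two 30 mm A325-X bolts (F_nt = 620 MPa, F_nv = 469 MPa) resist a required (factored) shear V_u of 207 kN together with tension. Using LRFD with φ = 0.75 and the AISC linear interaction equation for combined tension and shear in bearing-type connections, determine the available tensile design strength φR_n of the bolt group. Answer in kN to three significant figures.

A_b = π·30²/4 = 706.9 mm²; f_rv = 207 × 1000 / (2 × 706.9) = 146.4 MPa.
F'_nt = 1.3 F_nt − (F_nt / φF_nv) f_rv = 1.3·620 − (620/(0.75·469))·146.4 = 547.9 MPa, capped at F_nt → F'_nt = 547.9 MPa.
R_n = F'_nt · A_b · n = 547.9 × 706.9 × 2 / 1000 = 774.6 kN.
Design strength φR_n = 0.75 × 774.6 = 581 kN.

581 kN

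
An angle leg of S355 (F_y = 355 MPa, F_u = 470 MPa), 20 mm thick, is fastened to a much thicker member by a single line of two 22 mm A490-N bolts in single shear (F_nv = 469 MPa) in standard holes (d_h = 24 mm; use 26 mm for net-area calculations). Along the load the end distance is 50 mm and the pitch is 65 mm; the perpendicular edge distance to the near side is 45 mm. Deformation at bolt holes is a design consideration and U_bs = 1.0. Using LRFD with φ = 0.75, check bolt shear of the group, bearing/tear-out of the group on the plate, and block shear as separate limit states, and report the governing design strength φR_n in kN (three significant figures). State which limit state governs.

Bolt shear: A_b = π·22²/4 = 380.1 mm²; R_n = 469 × 380.1 × 2 × 1 / 1000 = 356.6 kN → 0.75 × 356.6 = 267 kN.
Bearing: edge l_c = 38, r_n = 428.6 kN; interior l_c = 41, r_n = 462.5 kN; R_n = 428.6 + 1·462.5 = 891.1 kN → 668 kN.
Block shear: A_gv = 2300, A_nv = 1520, A_nt = 640 mm²; R_n = min(0.6F_uA_nv, 0.6F_yA_gv) + U_bs·F_u·A_nt = 729.4 kN → 547 kN.
Bolt shear governs: 267 kN.

267 kN (bolt shear governs)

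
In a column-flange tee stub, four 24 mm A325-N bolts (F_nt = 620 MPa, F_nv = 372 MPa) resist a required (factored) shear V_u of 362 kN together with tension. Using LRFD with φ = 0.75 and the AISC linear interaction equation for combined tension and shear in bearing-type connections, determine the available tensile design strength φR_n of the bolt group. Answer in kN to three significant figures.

A_b = π·24²/4 = 452.4 mm²; f_rv = 362 × 1000 / (4 × 452.4) = 200 MPa.
F'_nt = 1.3 F_nt − (F_nt / φF_nv) f_rv = 1.3·620 − (620/(0.75·372))·200 = 361.4 MPa, capped at F_nt → F'_nt = 361.4 MPa.
R_n = F'_nt · A_b · n = 361.4 × 452.4 × 4 / 1000 = 654.1 kN.
Design strength φR_n = 0.75 × 654.1 = 491 kN.

491 kN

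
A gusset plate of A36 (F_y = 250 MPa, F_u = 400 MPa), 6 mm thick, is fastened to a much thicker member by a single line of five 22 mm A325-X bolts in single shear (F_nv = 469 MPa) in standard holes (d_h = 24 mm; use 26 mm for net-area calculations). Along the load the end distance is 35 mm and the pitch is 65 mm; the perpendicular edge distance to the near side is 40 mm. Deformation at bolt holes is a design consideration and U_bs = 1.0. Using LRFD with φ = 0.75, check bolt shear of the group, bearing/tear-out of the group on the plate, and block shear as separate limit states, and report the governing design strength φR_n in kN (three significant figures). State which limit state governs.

241 kN (block shear governs)

Bolt shear: A_b = π·22²/4 = 380.1 mm²; R_n = 469 × 380.1 × 5 × 1 / 1000 = 891.4 kN → 0.75 × 891.4 = 669 kN.
Bearing: edge l_c = 23, r_n = 66.24 kN; interior l_c = 41, r_n = 118.1 kN; R_n = 66.24 + 4·118.1 = 538.6 kN → 404 kN.
Block shear: A_gv = 1770, A_nv = 1068, A_nt = 162 mm²; R_n = min(0.6F_uA_nv, 0.6F_yA_gv) + U_bs·F_u·A_nt = 321.1 kN → 241 kN.
Block shear governs: 241 kN.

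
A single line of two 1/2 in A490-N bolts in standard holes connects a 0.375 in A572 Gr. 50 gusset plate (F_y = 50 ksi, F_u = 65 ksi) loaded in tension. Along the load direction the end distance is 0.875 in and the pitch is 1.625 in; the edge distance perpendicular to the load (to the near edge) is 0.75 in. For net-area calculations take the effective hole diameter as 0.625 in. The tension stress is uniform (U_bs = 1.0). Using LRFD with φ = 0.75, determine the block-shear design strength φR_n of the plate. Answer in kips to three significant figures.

25.1 kips

Shear plane L_v = 0.875 + 1·1.625 = 2.5 in; A_gv = 2.5 × 0.375 = 0.9375 in².
A_nv = (2.5 − 1.5·0.625) × 0.375 = 0.5859 in².
A_nt = (0.75 − 0.5·0.625) × 0.375 = 0.1641 in².
0.6 F_u A_nv = 22.85 kips; 0.6 F_y A_gv = 28.12 kips → shear rupture governs the shear term.
R_n = 22.85 + 1.0 × 65 × 0.1641 = 33.52 kips.
Design strength φR_n = 0.75 × 33.52 = 25.1 kips.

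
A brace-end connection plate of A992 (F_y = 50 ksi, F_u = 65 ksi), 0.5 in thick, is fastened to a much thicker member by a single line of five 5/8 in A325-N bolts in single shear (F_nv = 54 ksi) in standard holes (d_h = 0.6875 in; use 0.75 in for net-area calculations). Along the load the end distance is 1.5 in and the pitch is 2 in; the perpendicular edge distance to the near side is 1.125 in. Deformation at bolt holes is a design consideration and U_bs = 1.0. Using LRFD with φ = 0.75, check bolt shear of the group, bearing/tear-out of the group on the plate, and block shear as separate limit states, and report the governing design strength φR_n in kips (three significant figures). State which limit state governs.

Bolt shear: A_b = π·0.625²/4 = 0.3068 in²; R_n = 54 × 0.3068 × 5 × 1 = 82.83 kips → 0.75 × 82.83 = 62.1 kips.
Bearing: edge l_c = 1.156, r_n = 45.09 kips; interior l_c = 1.312, r_n = 48.75 kips; R_n = 45.09 + 4·48.75 = 240.1 kips → 180 kips.
Block shear: A_gv = 4.75, A_nv = 3.062, A_nt = 0.375 in²; R_n = min(0.6F_uA_nv, 0.6F_yA_gv) + U_bs·F_u·A_nt = 143.8 kips → 108 kips.
Bolt shear governs: 62.1 kips.

62.1 kips (bolt shear governs)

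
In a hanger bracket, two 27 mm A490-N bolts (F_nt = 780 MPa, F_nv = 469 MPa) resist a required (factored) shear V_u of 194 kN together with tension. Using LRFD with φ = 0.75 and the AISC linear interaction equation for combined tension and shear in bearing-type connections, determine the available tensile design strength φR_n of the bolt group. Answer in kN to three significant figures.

548 kN

A_b = π·27²/4 = 572.6 mm²; f_rv = 194 × 1000 / (2 × 572.6) = 169.4 MPa.
F'_nt = 1.3 F_nt − (F_nt / φF_nv) f_rv = 1.3·780 − (780/(0.75·469))·169.4 = 638.3 MPa, capped at F_nt → F'_nt = 638.3 MPa.
R_n = F'_nt · A_b · n = 638.3 × 572.6 × 2 / 1000 = 731 kN.
Design strength φR_n = 0.75 × 731 = 548 kN.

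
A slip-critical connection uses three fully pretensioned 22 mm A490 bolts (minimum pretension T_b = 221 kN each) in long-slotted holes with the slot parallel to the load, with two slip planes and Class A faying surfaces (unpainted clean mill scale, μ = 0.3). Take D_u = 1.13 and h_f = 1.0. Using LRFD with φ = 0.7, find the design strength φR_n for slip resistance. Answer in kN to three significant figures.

315 kN

R_n = μ · D_u · h_f · T_b · n_s · n_b = 0.3 × 1.13 × 1.0 × 221 × 2 × 3 = 449.5 kN.
Design strength φR_n = 0.7 × 449.5 = 315 kN.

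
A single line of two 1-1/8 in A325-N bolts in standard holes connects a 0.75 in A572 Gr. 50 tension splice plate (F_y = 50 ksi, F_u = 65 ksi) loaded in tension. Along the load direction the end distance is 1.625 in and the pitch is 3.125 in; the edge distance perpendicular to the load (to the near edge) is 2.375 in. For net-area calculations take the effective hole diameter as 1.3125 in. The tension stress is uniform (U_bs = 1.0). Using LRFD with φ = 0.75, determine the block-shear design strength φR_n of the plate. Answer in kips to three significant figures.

Shear plane L_v = 1.625 + 1·3.125 = 4.75 in; A_gv = 4.75 × 0.75 = 3.562 in².
A_nv = (4.75 − 1.5·1.3125) × 0.75 = 2.086 in².
A_nt = (2.375 − 0.5·1.3125) × 0.75 = 1.289 in².
0.6 F_u A_nv = 81.35 kips; 0.6 F_y A_gv = 106.9 kips → shear rupture governs the shear term.
R_n = 81.35 + 1.0 × 65 × 1.289 = 165.1 kips.
Design strength φR_n = 0.75 × 165.1 = 124 kips.

124 kips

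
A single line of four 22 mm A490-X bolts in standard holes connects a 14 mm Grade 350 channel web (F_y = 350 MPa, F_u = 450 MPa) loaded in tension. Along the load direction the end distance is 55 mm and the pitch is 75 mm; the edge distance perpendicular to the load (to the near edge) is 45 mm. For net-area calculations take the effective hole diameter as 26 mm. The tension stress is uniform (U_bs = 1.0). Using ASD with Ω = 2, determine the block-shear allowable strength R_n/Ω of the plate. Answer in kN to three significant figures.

458 kN

Shear plane L_v = 55 + 3·75 = 280 mm; A_gv = 280 × 14 = 3920 mm².
A_nv = (280 − 3.5·26) × 14 = 2646 mm².
A_nt = (45 − 0.5·26) × 14 = 448 mm².
0.6 F_u A_nv = 714.4 kN; 0.6 F_y A_gv = 823.2 kN → shear rupture governs the shear term.
R_n = 714.4 + 1.0 × 450 × 448 / 1000 = 916 kN.
Allowable strength R_n/Ω = 916 / 2 = 458 kN.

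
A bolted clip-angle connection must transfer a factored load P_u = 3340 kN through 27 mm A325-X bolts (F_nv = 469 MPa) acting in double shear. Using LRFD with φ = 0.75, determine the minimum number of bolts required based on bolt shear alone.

9 bolts

A_b = π·27²/4 = 572.6 mm².
Per-bolt design strength φR_n = 0.75 × 469 × 572.6 × 2 / 1000 = 402.8 kN.
n ≥ 3340 / 402.8 = 8.292 → use 9 bolts.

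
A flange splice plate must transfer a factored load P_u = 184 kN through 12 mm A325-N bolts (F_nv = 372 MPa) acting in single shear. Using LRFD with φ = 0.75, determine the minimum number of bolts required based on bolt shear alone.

A_b = π·12²/4 = 113.1 mm².
Per-bolt design strength φR_n = 0.75 × 372 × 113.1 × 1 / 1000 = 31.55 kN.
n ≥ 184 / 31.55 = 5.831 → use 6 bolts.

6 bolts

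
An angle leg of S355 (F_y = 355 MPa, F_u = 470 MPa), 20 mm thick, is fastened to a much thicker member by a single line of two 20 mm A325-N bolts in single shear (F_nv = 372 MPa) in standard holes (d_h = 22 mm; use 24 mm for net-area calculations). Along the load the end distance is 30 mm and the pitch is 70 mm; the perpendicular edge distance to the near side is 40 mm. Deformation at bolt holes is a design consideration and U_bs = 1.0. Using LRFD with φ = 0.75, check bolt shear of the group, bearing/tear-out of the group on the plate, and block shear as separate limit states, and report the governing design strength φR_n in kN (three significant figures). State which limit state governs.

Bolt shear: A_b = π·20²/4 = 314.2 mm²; R_n = 372 × 314.2 × 2 × 1 / 1000 = 233.7 kN → 0.75 × 233.7 = 175 kN.
Bearing: edge l_c = 19, r_n = 214.3 kN; interior l_c = 48, r_n = 451.2 kN; R_n = 214.3 + 1·451.2 = 665.5 kN → 499 kN.
Block shear: A_gv = 2000, A_nv = 1280, A_nt = 560 mm²; R_n = min(0.6F_uA_nv, 0.6F_yA_gv) + U_bs·F_u·A_nt = 624.2 kN → 468 kN.
Bolt shear governs: 175 kN.

175 kN (bolt shear governs)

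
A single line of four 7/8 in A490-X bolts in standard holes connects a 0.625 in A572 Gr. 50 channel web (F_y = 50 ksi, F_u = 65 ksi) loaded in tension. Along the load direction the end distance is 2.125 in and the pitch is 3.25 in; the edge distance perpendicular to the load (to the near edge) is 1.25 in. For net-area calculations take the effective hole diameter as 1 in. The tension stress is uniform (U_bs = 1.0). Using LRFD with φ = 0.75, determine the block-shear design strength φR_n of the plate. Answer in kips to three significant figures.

176 kips

Shear plane L_v = 2.125 + 3·3.25 = 11.88 in; A_gv = 11.88 × 0.625 = 7.422 in².
A_nv = (11.88 − 3.5·1) × 0.625 = 5.234 in².
A_nt = (1.25 − 0.5·1) × 0.625 = 0.4688 in².
0.6 F_u A_nv = 204.1 kips; 0.6 F_y A_gv = 222.7 kips → shear rupture governs the shear term.
R_n = 204.1 + 1.0 × 65 × 0.4688 = 234.6 kips.
Design strength φR_n = 0.75 × 234.6 = 176 kips.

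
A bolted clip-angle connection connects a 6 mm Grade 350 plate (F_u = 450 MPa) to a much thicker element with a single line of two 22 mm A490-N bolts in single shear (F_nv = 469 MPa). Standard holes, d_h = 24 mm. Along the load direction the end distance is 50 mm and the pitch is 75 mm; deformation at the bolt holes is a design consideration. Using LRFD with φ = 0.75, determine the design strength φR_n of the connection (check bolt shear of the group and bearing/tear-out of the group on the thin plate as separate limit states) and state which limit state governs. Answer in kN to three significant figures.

199 kN (bearing governs)

Bolt shear: A_b = π·22²/4 = 380.1 mm²; R_n = 469 × 380.1 × 2 × 1 / 1000 = 356.6 kN → 0.75 × 356.6 = 267 kN.
Bearing (1.2 l_c t F_u ≤ 2.4 d t F_u): upper limit = 2.4·22·6·450 / 1000 = 142.6 kN.
  Edge l_c = 50 − 24/2 = 38 → r_n = 123.1 kN; interior l_c = 75 − 24 = 51 → r_n = 142.6 kN.
  R_n,bearing = 1·123.1 + 1·142.6 = 265.7 kN → 0.75 × 265.7 = 199 kN.
Bearing governs: 199 kN.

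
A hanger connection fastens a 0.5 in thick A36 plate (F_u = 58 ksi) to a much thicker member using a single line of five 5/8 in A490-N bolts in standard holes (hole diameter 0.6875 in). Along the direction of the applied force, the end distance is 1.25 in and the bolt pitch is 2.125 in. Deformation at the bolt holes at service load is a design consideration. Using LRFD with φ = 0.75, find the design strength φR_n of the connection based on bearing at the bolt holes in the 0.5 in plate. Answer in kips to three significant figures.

154 kips

Per bolt r_n = 1.2 l_c t F_u ≤ 2.4 d t F_u; upper limit = 2.4 × 0.625 × 0.5 × 58 = 43.5 kips.
Edge bolt: l_c = 1.25 − 0.6875/2 = 0.9062 in → 1.2 × 0.9062 × 0.5 × 58 = 31.54 → r_n = 31.54 kips.
Interior bolts: l_c = 2.125 − 0.6875 = 1.438 in → 1.2 × 1.438 × 0.5 × 58 = 50.02 → r_n = 43.5 kips.
R_n = 1 × 31.54 + 4 × 43.5 = 205.5 kips.
Design strength φR_n = 0.75 × 205.5 = 154 kips.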